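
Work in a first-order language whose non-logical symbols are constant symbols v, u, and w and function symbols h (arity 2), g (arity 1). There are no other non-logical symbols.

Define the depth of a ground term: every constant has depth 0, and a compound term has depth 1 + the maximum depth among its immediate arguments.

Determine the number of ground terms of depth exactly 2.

Count level by level. With function symbols h/2, g/1, the terms of depth ≤ k are the 3 constants together with each function applied to depth-≤(k−1) tuples, so N_k = 3 + N_{k-1}^2 + N_{k-1}.
N_0 = 3
N_1 = 3 + 3^2 + 3 = 15
N_2 = 3 + 15^2 + 15 = 243
Terms of depth exactly 2: N_2 − N_1 = 243 − 15 = 228.

228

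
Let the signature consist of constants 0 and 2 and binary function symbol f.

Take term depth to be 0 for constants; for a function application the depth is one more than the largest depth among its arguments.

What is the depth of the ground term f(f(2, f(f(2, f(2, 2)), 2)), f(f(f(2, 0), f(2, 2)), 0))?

5

depth(f(2, 2)) = 1 + max(0, 0) = 1
depth(f(2, f(2, 2))) = 1 + max(0, 1) = 2
depth(f(f(2, f(2, 2)), 2)) = 1 + max(2, 0) = 3
depth(f(2, f(f(2, f(2, 2)), 2))) = 1 + max(0, 3) = 4
depth(f(2, 0)) = 1 + max(0, 0) = 1
depth(f(f(2, 0), f(2, 2))) = 1 + max(1, 1) = 2
depth(f(f(f(2, 0), f(2, 2)), 0)) = 1 + max(2, 0) = 3
depth(f(f(2, f(f(2, f(2, 2)), 2)), f(f(f(2, 0), f(2, 2)), 0))) = 1 + max(4, 3) = 5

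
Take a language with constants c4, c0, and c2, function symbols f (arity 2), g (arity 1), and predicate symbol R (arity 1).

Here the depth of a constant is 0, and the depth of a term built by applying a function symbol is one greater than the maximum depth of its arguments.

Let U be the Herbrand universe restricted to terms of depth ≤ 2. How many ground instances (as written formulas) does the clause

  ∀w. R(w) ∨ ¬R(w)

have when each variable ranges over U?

Ground terms of depth ≤ 2:
  Count level by level. With function symbols f/2, g/1, the terms of depth ≤ k are the 3 constants together with each function applied to depth-≤(k−1) tuples, so N_k = 3 + N_{k-1}^2 + N_{k-1}.
  N_0 = 3
  N_1 = 3 + 3^2 + 3 = 15
  N_2 = 3 + 15^2 + 15 = 243
So there are 243 ground terms available for substitution.
There is 1 variable to instantiate (w),  occurring in at least one literal, so different choices give different ground instances.
Number of ground instances = 243.

243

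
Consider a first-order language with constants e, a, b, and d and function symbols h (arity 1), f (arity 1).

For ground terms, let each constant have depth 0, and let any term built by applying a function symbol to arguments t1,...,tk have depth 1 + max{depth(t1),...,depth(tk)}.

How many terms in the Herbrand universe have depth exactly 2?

16

Let N_k count ground terms of depth at most k. Each non-constant term of depth ≤ k is some function symbol applied to depth-≤(k−1) arguments, giving N_k = 4 + N_{k-1} + N_{k-1}.
N_0 = 4
N_1 = 4 + 4 + 4 = 12
N_2 = 4 + 12 + 12 = 28
Terms of depth exactly 2: N_2 − N_1 = 28 − 12 = 16.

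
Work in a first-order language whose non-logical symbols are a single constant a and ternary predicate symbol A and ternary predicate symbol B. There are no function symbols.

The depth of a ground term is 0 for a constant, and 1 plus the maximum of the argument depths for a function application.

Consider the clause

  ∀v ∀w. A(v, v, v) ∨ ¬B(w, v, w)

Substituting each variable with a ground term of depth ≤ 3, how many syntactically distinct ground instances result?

1

Ground terms of depth ≤ 3:
  With no function symbols every ground term is a constant, so there is exactly 1 ground term at every depth bound.
  N_0 = 1
  N_1 = 1
  N_2 = 1
  N_3 = 1
  Explicitly: a.
So there is exactly 1 ground term available for substitution.
The clause has 2 distinct variables (v, w), each appearing in the body. In the free term algebra distinct substitutions yield syntactically distinct ground instances.
Number of ground instances = 1^2 = 1.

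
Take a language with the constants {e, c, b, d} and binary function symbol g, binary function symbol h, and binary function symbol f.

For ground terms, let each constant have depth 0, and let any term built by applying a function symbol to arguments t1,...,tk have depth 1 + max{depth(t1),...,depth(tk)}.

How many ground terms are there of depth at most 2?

8116

Let N_k count ground terms of depth at most k. Each non-constant term of depth ≤ k is some function symbol applied to depth-≤(k−1) arguments, giving N_k = 4 + N_{k-1}^2 + N_{k-1}^2 + N_{k-1}^2.
N_0 = 4
N_1 = 4 + 4^2 + 4^2 + 4^2 = 52
N_2 = 4 + 52^2 + 52^2 + 52^2 = 8116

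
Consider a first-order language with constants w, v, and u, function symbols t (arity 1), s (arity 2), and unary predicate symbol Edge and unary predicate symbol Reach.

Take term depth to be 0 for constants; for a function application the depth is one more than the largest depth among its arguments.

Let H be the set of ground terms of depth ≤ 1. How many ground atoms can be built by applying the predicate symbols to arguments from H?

First count ground terms of depth ≤ 1.
If N_k denotes the number of depth-≤k ground terms, the 3 constants give N_0 = 3, and each function symbol of arity r contributes N_{k-1}^r new terms at level k: N_k = 3 + N_{k-1} + N_{k-1}^2.
N_0 = 3
N_1 = 3 + 3 + 3^2 = 15
So |H| = 15.
For each predicate symbol, the number of ground atoms is |H| raised to its arity; summing:
  Edge: 15;  Reach: 15
Total ground atoms: 15 + 15 = 30.

30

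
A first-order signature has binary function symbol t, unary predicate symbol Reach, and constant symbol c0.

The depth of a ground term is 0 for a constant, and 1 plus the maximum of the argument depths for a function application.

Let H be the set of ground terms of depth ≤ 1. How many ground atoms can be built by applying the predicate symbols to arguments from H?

2

First count ground terms of depth ≤ 1.
Let N_k count ground terms of depth at most k. Each non-constant term of depth ≤ k is some function symbol applied to depth-≤(k−1) arguments, giving N_k = 1 + N_{k-1}^2.
N_0 = 1
N_1 = 1 + 1^2 = 2
So |H| = 2.
Ground atoms are formed by filling each argument slot of a predicate with a term from H, so an r-ary predicate gives |H|^r atoms:
  Reach: 2
Total ground atoms: 2.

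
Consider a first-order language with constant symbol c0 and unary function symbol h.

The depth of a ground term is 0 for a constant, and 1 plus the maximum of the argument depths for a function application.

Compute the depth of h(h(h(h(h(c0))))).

depth(h(c0)) = 1 + depth(c0) = 1 + 0 = 1
depth(h(h(c0))) = 1 + depth(h(c0)) = 1 + 1 = 2
depth(h(h(h(c0)))) = 1 + depth(h(h(c0))) = 1 + 2 = 3
depth(h(h(h(h(c0))))) = 1 + depth(h(h(h(c0)))) = 1 + 3 = 4
depth(h(h(h(h(h(c0)))))) = 1 + depth(h(h(h(h(c0))))) = 1 + 4 = 5

5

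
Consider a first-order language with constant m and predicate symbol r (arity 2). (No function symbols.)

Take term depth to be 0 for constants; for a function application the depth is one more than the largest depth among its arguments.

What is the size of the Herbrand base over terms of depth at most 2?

1

First count ground terms of depth ≤ 2.
With no function symbols every ground term is a constant, so there is exactly 1 ground term at every depth bound.
N_0 = 1
N_1 = 1
N_2 = 1
Explicitly: m.
So |H| = 1.
Ground atoms are formed by filling each argument slot of a predicate with a term from H, so an r-ary predicate gives |H|^r atoms:
  r: 1^2 = 1
Total ground atoms: 1.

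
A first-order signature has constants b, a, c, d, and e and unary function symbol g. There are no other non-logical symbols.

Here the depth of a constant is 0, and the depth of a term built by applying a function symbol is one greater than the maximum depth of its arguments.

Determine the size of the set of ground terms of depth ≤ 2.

15

Write N_k for the number of ground terms of depth ≤ k. A term of depth ≤ k is either a constant or a function symbol applied to arguments of depth ≤ k−1, so N_k = 5 + N_{k-1}.
N_0 = 5
N_1 = 5 + 5 = 10
N_2 = 5 + 10 = 15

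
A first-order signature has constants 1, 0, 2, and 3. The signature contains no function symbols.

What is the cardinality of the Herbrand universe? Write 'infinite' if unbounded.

4

There are no function symbols, so every ground term is one of the 4 constants.
The Herbrand universe is {1, 0, 2, 3}, which is finite with 4 elements.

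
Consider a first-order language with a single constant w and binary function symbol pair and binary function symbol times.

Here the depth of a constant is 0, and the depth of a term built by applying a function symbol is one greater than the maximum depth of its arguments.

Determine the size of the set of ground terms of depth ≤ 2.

Count level by level. With function symbols pair/2, times/2, the terms of depth ≤ k are the 1 constant together with each function applied to depth-≤(k−1) tuples, so N_k = 1 + N_{k-1}^2 + N_{k-1}^2.
N_0 = 1
N_1 = 1 + 1^2 + 1^2 = 3
N_2 = 1 + 3^2 + 3^2 = 19

19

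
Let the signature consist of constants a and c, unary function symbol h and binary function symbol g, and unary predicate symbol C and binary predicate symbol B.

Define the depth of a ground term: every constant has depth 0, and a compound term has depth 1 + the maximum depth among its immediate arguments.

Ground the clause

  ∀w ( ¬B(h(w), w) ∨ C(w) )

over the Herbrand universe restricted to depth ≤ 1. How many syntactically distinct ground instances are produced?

8

Ground terms of depth ≤ 1:
  If N_k denotes the number of depth-≤k ground terms, the 2 constants give N_0 = 2, and each function symbol of arity r contributes N_{k-1}^r new terms at level k: N_k = 2 + N_{k-1} + N_{k-1}^2.
  N_0 = 2
  N_1 = 2 + 2 + 2^2 = 8
So there are 8 ground terms available for substitution.
There is 1 variable to instantiate (w),  occurring in at least one literal, so different choices give different ground instances.
Number of ground instances = 8.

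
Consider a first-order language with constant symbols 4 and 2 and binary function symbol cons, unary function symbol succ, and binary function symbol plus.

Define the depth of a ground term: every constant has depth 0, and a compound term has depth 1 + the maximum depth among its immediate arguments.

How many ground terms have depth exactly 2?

Write N_k for the number of ground terms of depth ≤ k. A term of depth ≤ k is either a constant or a function symbol applied to arguments of depth ≤ k−1, so N_k = 2 + N_{k-1}^2 + N_{k-1} + N_{k-1}^2.
N_0 = 2
N_1 = 2 + 2^2 + 2 + 2^2 = 12
N_2 = 2 + 12^2 + 12 + 12^2 = 302
Terms of depth exactly 2: N_2 − N_1 = 302 − 12 = 290.

290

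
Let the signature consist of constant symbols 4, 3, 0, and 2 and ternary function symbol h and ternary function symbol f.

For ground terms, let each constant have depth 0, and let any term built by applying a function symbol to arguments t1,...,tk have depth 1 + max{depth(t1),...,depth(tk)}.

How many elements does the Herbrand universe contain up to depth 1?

132

Let N_k = |{terms of depth ≤ k}|. Then N_0 = 4 and N_k = 4 + N_{k-1}^3 + N_{k-1}^3 for k ≥ 1 (one summand per function symbol, arity giving the exponent).
N_0 = 4
N_1 = 4 + 4^3 + 4^3 = 132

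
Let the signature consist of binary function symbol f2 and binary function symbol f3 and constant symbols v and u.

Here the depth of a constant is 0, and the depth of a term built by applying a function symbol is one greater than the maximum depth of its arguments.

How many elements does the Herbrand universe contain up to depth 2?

202

Let N_k count ground terms of depth at most k. Each non-constant term of depth ≤ k is some function symbol applied to depth-≤(k−1) arguments, giving N_k = 2 + N_{k-1}^2 + N_{k-1}^2.
N_0 = 2
N_1 = 2 + 2^2 + 2^2 = 10
N_2 = 2 + 10^2 + 10^2 = 202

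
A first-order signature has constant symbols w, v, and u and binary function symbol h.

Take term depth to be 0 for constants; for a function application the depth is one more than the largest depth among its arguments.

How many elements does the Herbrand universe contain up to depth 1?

12

Let N_k count ground terms of depth at most k. Each non-constant term of depth ≤ k is some function symbol applied to depth-≤(k−1) arguments, giving N_k = 3 + N_{k-1}^2.
N_0 = 3
N_1 = 3 + 3^2 = 12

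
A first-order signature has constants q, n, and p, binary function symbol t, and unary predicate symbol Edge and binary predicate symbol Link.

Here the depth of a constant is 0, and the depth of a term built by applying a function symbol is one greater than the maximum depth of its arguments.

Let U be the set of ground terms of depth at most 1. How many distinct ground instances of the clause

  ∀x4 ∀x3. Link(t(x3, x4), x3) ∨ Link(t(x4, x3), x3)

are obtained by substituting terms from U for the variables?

144

Ground terms of depth ≤ 1:
  Count level by level. With function symbols t/2, the terms of depth ≤ k are the 3 constants together with each function applied to depth-≤(k−1) tuples, so N_k = 3 + N_{k-1}^2.
  N_0 = 3
  N_1 = 3 + 3^2 = 12
So there are 12 ground terms available for substitution.
The body mentions every one of the 2 quantified variables; since ground terms form a free algebra, no two substitutions collapse to the same formula.
Number of ground instances = 12^2 = 144.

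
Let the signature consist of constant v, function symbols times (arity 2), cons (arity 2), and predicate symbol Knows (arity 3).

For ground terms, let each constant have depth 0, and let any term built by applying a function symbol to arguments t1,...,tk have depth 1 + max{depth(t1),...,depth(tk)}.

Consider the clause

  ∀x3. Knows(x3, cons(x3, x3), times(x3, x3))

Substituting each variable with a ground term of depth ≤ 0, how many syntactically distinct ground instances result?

Ground terms of depth ≤ 0:
  If N_k denotes the number of depth-≤k ground terms, the 1 constant gives N_0 = 1, and each function symbol of arity r contributes N_{k-1}^r new terms at level k: N_k = 1 + N_{k-1}^2 + N_{k-1}^2.
  N_0 = 1
  Explicitly: v.
So there is exactly 1 ground term available for substitution.
The body mentions the single quantified variable x3; since ground terms form a free algebra, no two substitutions collapse to the same formula.
Number of ground instances = 1.

1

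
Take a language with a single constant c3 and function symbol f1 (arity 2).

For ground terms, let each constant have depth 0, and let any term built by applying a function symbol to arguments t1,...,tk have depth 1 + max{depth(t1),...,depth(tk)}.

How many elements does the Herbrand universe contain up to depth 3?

26

Write N_k for the number of ground terms of depth ≤ k. A term of depth ≤ k is either a constant or a function symbol applied to arguments of depth ≤ k−1, so N_k = 1 + N_{k-1}^2.
N_0 = 1
N_1 = 1 + 1^2 = 2
N_2 = 1 + 2^2 = 5
N_3 = 1 + 5^2 = 26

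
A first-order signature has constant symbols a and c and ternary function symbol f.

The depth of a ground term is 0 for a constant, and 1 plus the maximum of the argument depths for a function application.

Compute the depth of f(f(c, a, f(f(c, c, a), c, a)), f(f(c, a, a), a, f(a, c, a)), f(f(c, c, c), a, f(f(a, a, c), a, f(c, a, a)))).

depth(f(c, c, a)) = 1 + max(0, 0, 0) = 1
depth(f(f(c, c, a), c, a)) = 1 + max(1, 0, 0) = 2
depth(f(c, a, f(f(c, c, a), c, a))) = 1 + max(0, 0, 2) = 3
depth(f(c, a, a)) = 1 + max(0, 0, 0) = 1
depth(f(a, c, a)) = 1 + max(0, 0, 0) = 1
depth(f(f(c, a, a), a, f(a, c, a))) = 1 + max(1, 0, 1) = 2
depth(f(c, c, c)) = 1 + max(0, 0, 0) = 1
depth(f(a, a, c)) = 1 + max(0, 0, 0) = 1
depth(f(f(a, a, c), a, f(c, a, a))) = 1 + max(1, 0, 1) = 2
depth(f(f(c, c, c), a, f(f(a, a, c), a, f(c, a, a)))) = 1 + max(1, 0, 2) = 3
depth(f(f(c, a, f(f(c, c, a), c, a)), f(f(c, a, a), a, f(a, c, a)), f(f(c, c, c), a, f(f(a, a, c), a, f(c, a, a))))) = 1 + max(3, 2, 3) = 4

4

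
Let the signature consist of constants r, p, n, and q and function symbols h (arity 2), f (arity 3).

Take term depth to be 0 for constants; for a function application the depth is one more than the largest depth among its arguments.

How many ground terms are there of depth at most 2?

599764

If N_k denotes the number of depth-≤k ground terms, the 4 constants give N_0 = 4, and each function symbol of arity r contributes N_{k-1}^r new terms at level k: N_k = 4 + N_{k-1}^2 + N_{k-1}^3.
N_0 = 4
N_1 = 4 + 4^2 + 4^3 = 84
N_2 = 4 + 84^2 + 84^3 = 599764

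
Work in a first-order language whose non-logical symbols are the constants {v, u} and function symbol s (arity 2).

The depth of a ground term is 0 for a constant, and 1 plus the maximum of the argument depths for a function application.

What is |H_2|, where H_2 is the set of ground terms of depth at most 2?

Let N_k count ground terms of depth at most k. Each non-constant term of depth ≤ k is some function symbol applied to depth-≤(k−1) arguments, giving N_k = 2 + N_{k-1}^2.
N_0 = 2
N_1 = 2 + 2^2 = 6
N_2 = 2 + 6^2 = 38

38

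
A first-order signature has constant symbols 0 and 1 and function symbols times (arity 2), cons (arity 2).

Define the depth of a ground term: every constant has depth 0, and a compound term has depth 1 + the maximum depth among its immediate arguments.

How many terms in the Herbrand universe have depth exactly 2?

If N_k denotes the number of depth-≤k ground terms, the 2 constants give N_0 = 2, and each function symbol of arity r contributes N_{k-1}^r new terms at level k: N_k = 2 + N_{k-1}^2 + N_{k-1}^2.
N_0 = 2
N_1 = 2 + 2^2 + 2^2 = 10
N_2 = 2 + 10^2 + 10^2 = 202
Terms of depth exactly 2: N_2 − N_1 = 202 − 10 = 192.

192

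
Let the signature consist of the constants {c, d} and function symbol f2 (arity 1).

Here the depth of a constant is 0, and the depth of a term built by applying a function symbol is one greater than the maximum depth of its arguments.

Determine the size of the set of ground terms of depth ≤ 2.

6

If N_k denotes the number of depth-≤k ground terms, the 2 constants give N_0 = 2, and each function symbol of arity r contributes N_{k-1}^r new terms at level k: N_k = 2 + N_{k-1}.
N_0 = 2
N_1 = 2 + 2 = 4
N_2 = 2 + 4 = 6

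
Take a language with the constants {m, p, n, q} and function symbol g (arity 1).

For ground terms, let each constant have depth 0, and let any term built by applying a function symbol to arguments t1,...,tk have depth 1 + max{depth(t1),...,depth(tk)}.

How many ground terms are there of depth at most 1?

8

Count level by level. With function symbols g/1, the terms of depth ≤ k are the 4 constants together with each function applied to depth-≤(k−1) tuples, so N_k = 4 + N_{k-1}.
N_0 = 4
N_1 = 4 + 4 = 8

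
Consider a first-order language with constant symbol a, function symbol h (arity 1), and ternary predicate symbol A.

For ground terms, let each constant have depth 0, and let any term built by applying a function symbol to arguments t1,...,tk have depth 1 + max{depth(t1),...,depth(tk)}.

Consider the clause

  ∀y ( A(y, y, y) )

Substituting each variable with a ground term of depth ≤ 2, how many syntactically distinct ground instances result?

Ground terms of depth ≤ 2:
  Let N_k count ground terms of depth at most k. Each non-constant term of depth ≤ k is some function symbol applied to depth-≤(k−1) arguments, giving N_k = 1 + N_{k-1}.
  N_0 = 1
  N_1 = 1 + 1 = 2
  N_2 = 1 + 2 = 3
  Explicitly: a, h(a), h(h(a)).
So there are 3 ground terms available for substitution.
The body mentions the single quantified variable y; since ground terms form a free algebra, no two substitutions collapse to the same formula.
Number of ground instances = 3.

3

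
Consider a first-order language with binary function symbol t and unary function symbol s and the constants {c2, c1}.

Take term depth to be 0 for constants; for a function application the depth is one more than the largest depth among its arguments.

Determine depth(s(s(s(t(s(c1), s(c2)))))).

5

depth(s(c1)) = 1 + depth(c1) = 1 + 0 = 1
depth(s(c2)) = 1 + depth(c2) = 1 + 0 = 1
depth(t(s(c1), s(c2))) = 1 + max(1, 1) = 2
depth(s(t(s(c1), s(c2)))) = 1 + depth(t(s(c1), s(c2))) = 1 + 2 = 3
depth(s(s(t(s(c1), s(c2))))) = 1 + depth(s(t(s(c1), s(c2)))) = 1 + 3 = 4
depth(s(s(s(t(s(c1), s(c2)))))) = 1 + depth(s(s(t(s(c1), s(c2))))) = 1 + 4 = 5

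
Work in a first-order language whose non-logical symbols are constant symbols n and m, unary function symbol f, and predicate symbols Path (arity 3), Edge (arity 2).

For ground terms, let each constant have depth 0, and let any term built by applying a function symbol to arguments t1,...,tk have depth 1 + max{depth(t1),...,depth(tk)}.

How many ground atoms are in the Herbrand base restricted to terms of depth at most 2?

252

First count ground terms of depth ≤ 2.
If N_k denotes the number of depth-≤k ground terms, the 2 constants give N_0 = 2, and each function symbol of arity r contributes N_{k-1}^r new terms at level k: N_k = 2 + N_{k-1}.
N_0 = 2
N_1 = 2 + 2 = 4
N_2 = 2 + 4 = 6
So |H| = 6.
For each predicate symbol, the number of ground atoms is |H| raised to its arity; summing:
  Path: 6^3 = 216;  Edge: 6^2 = 36
Total ground atoms: 216 + 36 = 252.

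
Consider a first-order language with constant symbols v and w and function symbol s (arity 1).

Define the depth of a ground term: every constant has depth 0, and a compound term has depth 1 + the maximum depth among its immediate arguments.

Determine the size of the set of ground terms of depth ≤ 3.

8

Let N_k count ground terms of depth at most k. Each non-constant term of depth ≤ k is some function symbol applied to depth-≤(k−1) arguments, giving N_k = 2 + N_{k-1}.
N_0 = 2
N_1 = 2 + 2 = 4
N_2 = 2 + 4 = 6
N_3 = 2 + 6 = 8
Explicitly: v, w, s(v), s(w), s(s(v)), s(s(w)), s(s(s(v))), s(s(s(w))).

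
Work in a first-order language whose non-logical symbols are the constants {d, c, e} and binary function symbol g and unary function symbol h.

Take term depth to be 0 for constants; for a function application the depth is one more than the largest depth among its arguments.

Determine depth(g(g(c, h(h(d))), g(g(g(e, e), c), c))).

depth(h(d)) = 1 + depth(d) = 1 + 0 = 1
depth(h(h(d))) = 1 + depth(h(d)) = 1 + 1 = 2
depth(g(c, h(h(d)))) = 1 + max(0, 2) = 3
depth(g(e, e)) = 1 + max(0, 0) = 1
depth(g(g(e, e), c)) = 1 + max(1, 0) = 2
depth(g(g(g(e, e), c), c)) = 1 + max(2, 0) = 3
depth(g(g(c, h(h(d))), g(g(g(e, e), c), c))) = 1 + max(3, 3) = 4

4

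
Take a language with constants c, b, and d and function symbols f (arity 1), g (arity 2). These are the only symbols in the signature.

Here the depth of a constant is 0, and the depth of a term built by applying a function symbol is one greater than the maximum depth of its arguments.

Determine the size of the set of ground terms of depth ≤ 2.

243

Write N_k for the number of ground terms of depth ≤ k. A term of depth ≤ k is either a constant or a function symbol applied to arguments of depth ≤ k−1, so N_k = 3 + N_{k-1} + N_{k-1}^2.
N_0 = 3
N_1 = 3 + 3 + 3^2 = 15
N_2 = 3 + 15 + 15^2 = 243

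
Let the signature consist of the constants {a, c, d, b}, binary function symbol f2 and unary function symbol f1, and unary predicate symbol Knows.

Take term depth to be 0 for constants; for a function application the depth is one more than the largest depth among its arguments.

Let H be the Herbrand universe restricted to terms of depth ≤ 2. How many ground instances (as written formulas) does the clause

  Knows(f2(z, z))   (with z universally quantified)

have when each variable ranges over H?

Ground terms of depth ≤ 2:
  Let N_k count ground terms of depth at most k. Each non-constant term of depth ≤ k is some function symbol applied to depth-≤(k−1) arguments, giving N_k = 4 + N_{k-1}^2 + N_{k-1}.
  N_0 = 4
  N_1 = 4 + 4^2 + 4 = 24
  N_2 = 4 + 24^2 + 24 = 604
So there are 604 ground terms available for substitution.
The body mentions the single quantified variable z; since ground terms form a free algebra, no two substitutions collapse to the same formula.
Number of ground instances = 604.

604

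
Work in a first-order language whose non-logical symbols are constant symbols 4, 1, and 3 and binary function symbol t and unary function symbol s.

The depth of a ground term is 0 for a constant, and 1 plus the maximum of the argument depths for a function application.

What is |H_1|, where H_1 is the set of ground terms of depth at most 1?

15

Let N_k count ground terms of depth at most k. Each non-constant term of depth ≤ k is some function symbol applied to depth-≤(k−1) arguments, giving N_k = 3 + N_{k-1}^2 + N_{k-1}.
N_0 = 3
N_1 = 3 + 3^2 + 3 = 15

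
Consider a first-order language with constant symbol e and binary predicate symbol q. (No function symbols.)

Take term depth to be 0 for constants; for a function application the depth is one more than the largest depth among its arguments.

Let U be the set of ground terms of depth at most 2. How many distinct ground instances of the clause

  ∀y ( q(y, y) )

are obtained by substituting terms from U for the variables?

1

Ground terms of depth ≤ 2:
  With no function symbols every ground term is a constant, so there is exactly 1 ground term at every depth bound.
  N_0 = 1
  N_1 = 1
  N_2 = 1
So there is exactly 1 ground term available for substitution.
The body mentions the single quantified variable y; since ground terms form a free algebra, no two substitutions collapse to the same formula.
Number of ground instances = 1.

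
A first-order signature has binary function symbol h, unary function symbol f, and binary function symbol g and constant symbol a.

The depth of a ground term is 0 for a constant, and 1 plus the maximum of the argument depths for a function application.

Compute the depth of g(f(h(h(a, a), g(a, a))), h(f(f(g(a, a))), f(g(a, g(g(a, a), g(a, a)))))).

6

depth(h(a, a)) = 1 + max(0, 0) = 1
depth(g(a, a)) = 1 + max(0, 0) = 1
depth(h(h(a, a), g(a, a))) = 1 + max(1, 1) = 2
depth(f(h(h(a, a), g(a, a)))) = 1 + depth(h(h(a, a), g(a, a))) = 1 + 2 = 3
depth(f(g(a, a))) = 1 + depth(g(a, a)) = 1 + 1 = 2
depth(f(f(g(a, a)))) = 1 + depth(f(g(a, a))) = 1 + 2 = 3
depth(g(g(a, a), g(a, a))) = 1 + max(1, 1) = 2
depth(g(a, g(g(a, a), g(a, a)))) = 1 + max(0, 2) = 3
depth(f(g(a, g(g(a, a), g(a, a))))) = 1 + depth(g(a, g(g(a, a), g(a, a)))) = 1 + 3 = 4
depth(h(f(f(g(a, a))), f(g(a, g(g(a, a), g(a, a)))))) = 1 + max(3, 4) = 5
depth(g(f(h(h(a, a), g(a, a))), h(f(f(g(a, a))), f(g(a, g(g(a, a), g(a, a))))))) = 1 + max(3, 5) = 6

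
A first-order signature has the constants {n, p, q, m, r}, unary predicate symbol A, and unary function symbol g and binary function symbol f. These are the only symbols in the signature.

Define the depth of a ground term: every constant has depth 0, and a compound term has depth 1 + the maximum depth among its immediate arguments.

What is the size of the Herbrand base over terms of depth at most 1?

First count ground terms of depth ≤ 1.
Count level by level. With function symbols g/1, f/2, the terms of depth ≤ k are the 5 constants together with each function applied to depth-≤(k−1) tuples, so N_k = 5 + N_{k-1} + N_{k-1}^2.
N_0 = 5
N_1 = 5 + 5 + 5^2 = 35
So |H| = 35.
Ground atoms are formed by filling each argument slot of a predicate with a term from H, so an r-ary predicate gives |H|^r atoms:
  A: 35
Total ground atoms: 35.

35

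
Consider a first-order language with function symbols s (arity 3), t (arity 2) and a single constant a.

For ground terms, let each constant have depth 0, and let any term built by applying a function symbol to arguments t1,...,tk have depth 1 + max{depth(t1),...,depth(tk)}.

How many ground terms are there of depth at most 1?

3

Write N_k for the number of ground terms of depth ≤ k. A term of depth ≤ k is either a constant or a function symbol applied to arguments of depth ≤ k−1, so N_k = 1 + N_{k-1}^3 + N_{k-1}^2.
N_0 = 1
N_1 = 1 + 1^3 + 1^2 = 3
Explicitly: a, s(a, a, a), t(a, a).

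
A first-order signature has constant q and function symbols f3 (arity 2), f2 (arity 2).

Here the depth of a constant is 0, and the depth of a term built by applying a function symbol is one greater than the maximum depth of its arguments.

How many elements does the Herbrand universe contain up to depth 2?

Write N_k for the number of ground terms of depth ≤ k. A term of depth ≤ k is either a constant or a function symbol applied to arguments of depth ≤ k−1, so N_k = 1 + N_{k-1}^2 + N_{k-1}^2.
N_0 = 1
N_1 = 1 + 1^2 + 1^2 = 3
N_2 = 1 + 3^2 + 3^2 = 19

19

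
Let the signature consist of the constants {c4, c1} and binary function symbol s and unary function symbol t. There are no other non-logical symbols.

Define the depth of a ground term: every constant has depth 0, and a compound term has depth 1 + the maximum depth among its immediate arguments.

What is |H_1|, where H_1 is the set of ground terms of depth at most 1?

Let N_k = |{terms of depth ≤ k}|. Then N_0 = 2 and N_k = 2 + N_{k-1}^2 + N_{k-1} for k ≥ 1 (one summand per function symbol, arity giving the exponent).
N_0 = 2
N_1 = 2 + 2^2 + 2 = 8

8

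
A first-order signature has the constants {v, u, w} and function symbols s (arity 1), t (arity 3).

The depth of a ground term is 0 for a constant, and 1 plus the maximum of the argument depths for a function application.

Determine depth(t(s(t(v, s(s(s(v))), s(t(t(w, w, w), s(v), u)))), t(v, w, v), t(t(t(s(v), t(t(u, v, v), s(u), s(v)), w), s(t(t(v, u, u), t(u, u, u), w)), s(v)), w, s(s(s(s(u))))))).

depth(s(v)) = 1 + depth(v) = 1 + 0 = 1
depth(s(s(v))) = 1 + depth(s(v)) = 1 + 1 = 2
depth(s(s(s(v)))) = 1 + depth(s(s(v))) = 1 + 2 = 3
depth(t(w, w, w)) = 1 + max(0, 0, 0) = 1
depth(t(t(w, w, w), s(v), u)) = 1 + max(1, 1, 0) = 2
depth(s(t(t(w, w, w), s(v), u))) = 1 + depth(t(t(w, w, w), s(v), u)) = 1 + 2 = 3
depth(t(v, s(s(s(v))), s(t(t(w, w, w), s(v), u)))) = 1 + max(0, 3, 3) = 4
depth(s(t(v, s(s(s(v))), s(t(t(w, w, w), s(v), u))))) = 1 + depth(t(v, s(s(s(v))), s(t(t(w, w, w), s(v), u)))) = 1 + 4 = 5
depth(t(v, w, v)) = 1 + max(0, 0, 0) = 1
depth(t(u, v, v)) = 1 + max(0, 0, 0) = 1
depth(s(u)) = 1 + depth(u) = 1 + 0 = 1
depth(t(t(u, v, v), s(u), s(v))) = 1 + max(1, 1, 1) = 2
depth(t(s(v), t(t(u, v, v), s(u), s(v)), w)) = 1 + max(1, 2, 0) = 3
depth(t(v, u, u)) = 1 + max(0, 0, 0) = 1
depth(t(u, u, u)) = 1 + max(0, 0, 0) = 1
depth(t(t(v, u, u), t(u, u, u), w)) = 1 + max(1, 1, 0) = 2
depth(s(t(t(v, u, u), t(u, u, u), w))) = 1 + depth(t(t(v, u, u), t(u, u, u), w)) = 1 + 2 = 3
depth(t(t(s(v), t(t(u, v, v), s(u), s(v)), w), s(t(t(v, u, u), t(u, u, u), w)), s(v))) = 1 + max(3, 3, 1) = 4
depth(s(s(u))) = 1 + depth(s(u)) = 1 + 1 = 2
depth(s(s(s(u)))) = 1 + depth(s(s(u))) = 1 + 2 = 3
depth(s(s(s(s(u))))) = 1 + depth(s(s(s(u)))) = 1 + 3 = 4
depth(t(t(t(s(v), t(t(u, v, v), s(u), s(v)), w), s(t(t(v, u, u), t(u, u, u), w)), s(v)), w, s(s(s(s(u)))))) = 1 + max(4, 0, 4) = 5
depth(t(s(t(v, s(s(s(v))), s(t(t(w, w, w), s(v), u)))), t(v, w, v), t(t(t(s(v), t(t(u, v, v), s(u), s(v)), w), s(t(t(v, u, u), t(u, u, u), w)), s(v)), w, s(s(s(s(u))))))) = 1 + max(5, 1, 5) = 6

6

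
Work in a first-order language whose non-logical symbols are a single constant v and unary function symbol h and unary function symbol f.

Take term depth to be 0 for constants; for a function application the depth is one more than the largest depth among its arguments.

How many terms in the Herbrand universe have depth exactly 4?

If N_k denotes the number of depth-≤k ground terms, the 1 constant gives N_0 = 1, and each function symbol of arity r contributes N_{k-1}^r new terms at level k: N_k = 1 + N_{k-1} + N_{k-1}.
N_0 = 1
N_1 = 1 + 1 + 1 = 3
N_2 = 1 + 3 + 3 = 7
N_3 = 1 + 7 + 7 = 15
N_4 = 1 + 15 + 15 = 31
Terms of depth exactly 4: N_4 − N_3 = 31 − 15 = 16.

16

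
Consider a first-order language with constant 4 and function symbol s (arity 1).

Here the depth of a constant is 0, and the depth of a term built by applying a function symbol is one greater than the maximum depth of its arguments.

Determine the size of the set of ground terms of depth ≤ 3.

Let N_k count ground terms of depth at most k. Each non-constant term of depth ≤ k is some function symbol applied to depth-≤(k−1) arguments, giving N_k = 1 + N_{k-1}.
N_0 = 1
N_1 = 1 + 1 = 2
N_2 = 1 + 2 = 3
N_3 = 1 + 3 = 4

4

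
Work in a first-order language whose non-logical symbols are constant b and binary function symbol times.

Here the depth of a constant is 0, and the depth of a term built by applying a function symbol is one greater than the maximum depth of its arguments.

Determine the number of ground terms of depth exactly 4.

651

Count level by level. With function symbols times/2, the terms of depth ≤ k are the 1 constant together with each function applied to depth-≤(k−1) tuples, so N_k = 1 + N_{k-1}^2.
N_0 = 1
N_1 = 1 + 1^2 = 2
N_2 = 1 + 2^2 = 5
N_3 = 1 + 5^2 = 26
N_4 = 1 + 26^2 = 677
Terms of depth exactly 4: N_4 − N_3 = 677 − 26 = 651.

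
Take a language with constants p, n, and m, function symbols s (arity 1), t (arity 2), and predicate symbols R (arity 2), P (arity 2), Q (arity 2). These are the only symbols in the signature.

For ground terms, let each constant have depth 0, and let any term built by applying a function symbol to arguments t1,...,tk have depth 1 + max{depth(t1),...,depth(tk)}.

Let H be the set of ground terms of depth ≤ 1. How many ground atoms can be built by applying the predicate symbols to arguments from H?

First count ground terms of depth ≤ 1.
Let N_k count ground terms of depth at most k. Each non-constant term of depth ≤ k is some function symbol applied to depth-≤(k−1) arguments, giving N_k = 3 + N_{k-1} + N_{k-1}^2.
N_0 = 3
N_1 = 3 + 3 + 3^2 = 15
So |H| = 15.
Each predicate of arity r yields |H|^r ground atoms (one per choice of an r-tuple from H):
  R: 15^2 = 225;  P: 15^2 = 225;  Q: 15^2 = 225
Total ground atoms: 225 + 225 + 225 = 675.

675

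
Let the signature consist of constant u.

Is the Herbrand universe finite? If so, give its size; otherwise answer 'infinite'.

1

There are no function symbols, so the only ground term is the single constant.
The Herbrand universe is {u}, finite with 1 element.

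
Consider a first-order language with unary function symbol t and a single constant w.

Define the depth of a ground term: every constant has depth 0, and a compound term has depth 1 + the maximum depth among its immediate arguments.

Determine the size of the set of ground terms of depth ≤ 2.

Let N_k = |{terms of depth ≤ k}|. Then N_0 = 1 and N_k = 1 + N_{k-1} for k ≥ 1 (one summand per function symbol, arity giving the exponent).
N_0 = 1
N_1 = 1 + 1 = 2
N_2 = 1 + 2 = 3
Explicitly: w, t(w), t(t(w)).

3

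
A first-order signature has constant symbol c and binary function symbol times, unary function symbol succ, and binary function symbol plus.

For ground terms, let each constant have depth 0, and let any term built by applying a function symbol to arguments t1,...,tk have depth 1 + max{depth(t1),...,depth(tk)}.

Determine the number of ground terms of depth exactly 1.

Write N_k for the number of ground terms of depth ≤ k. A term of depth ≤ k is either a constant or a function symbol applied to arguments of depth ≤ k−1, so N_k = 1 + N_{k-1}^2 + N_{k-1} + N_{k-1}^2.
N_0 = 1
N_1 = 1 + 1^2 + 1 + 1^2 = 4
Terms of depth exactly 1: N_1 − N_0 = 4 − 1 = 3.

3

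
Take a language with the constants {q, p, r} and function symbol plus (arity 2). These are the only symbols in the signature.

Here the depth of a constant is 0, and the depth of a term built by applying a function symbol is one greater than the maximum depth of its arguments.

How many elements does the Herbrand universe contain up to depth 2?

147

Count level by level. With function symbols plus/2, the terms of depth ≤ k are the 3 constants together with each function applied to depth-≤(k−1) tuples, so N_k = 3 + N_{k-1}^2.
N_0 = 3
N_1 = 3 + 3^2 = 12
N_2 = 3 + 12^2 = 147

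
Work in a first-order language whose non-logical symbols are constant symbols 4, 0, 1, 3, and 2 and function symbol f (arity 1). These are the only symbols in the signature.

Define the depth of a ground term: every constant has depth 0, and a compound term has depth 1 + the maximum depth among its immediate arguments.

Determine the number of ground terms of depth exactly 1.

Write N_k for the number of ground terms of depth ≤ k. A term of depth ≤ k is either a constant or a function symbol applied to arguments of depth ≤ k−1, so N_k = 5 + N_{k-1}.
N_0 = 5
N_1 = 5 + 5 = 10
Terms of depth exactly 1: N_1 − N_0 = 10 − 5 = 5.

5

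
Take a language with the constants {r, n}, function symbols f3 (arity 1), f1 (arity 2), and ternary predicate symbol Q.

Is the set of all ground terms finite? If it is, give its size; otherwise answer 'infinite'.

infinite

The signature has at least one function symbol (f3, arity 1) and at least one constant (r).
Iterating f3 gives infinitely many distinct ground terms: r, f3(r), f3(f3(r)), ...
So the Herbrand universe is infinite.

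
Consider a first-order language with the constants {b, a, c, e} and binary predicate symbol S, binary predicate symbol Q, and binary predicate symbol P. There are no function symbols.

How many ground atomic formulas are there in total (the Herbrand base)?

With no function symbols, the Herbrand universe is just the 4 constants.
Ground atoms per predicate: S: 4^2 = 16, Q: 4^2 = 16, P: 4^2 = 16.
Herbrand base size = 16 + 16 + 16 = 48.

48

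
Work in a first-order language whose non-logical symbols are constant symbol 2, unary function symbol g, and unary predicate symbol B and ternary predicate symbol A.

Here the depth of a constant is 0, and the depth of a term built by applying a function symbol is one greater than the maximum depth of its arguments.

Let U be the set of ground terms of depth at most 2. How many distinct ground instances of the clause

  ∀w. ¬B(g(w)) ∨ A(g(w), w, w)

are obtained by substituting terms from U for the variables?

Ground terms of depth ≤ 2:
  Let N_k count ground terms of depth at most k. Each non-constant term of depth ≤ k is some function symbol applied to depth-≤(k−1) arguments, giving N_k = 1 + N_{k-1}.
  N_0 = 1
  N_1 = 1 + 1 = 2
  N_2 = 1 + 2 = 3
So there are 3 ground terms available for substitution.
There is 1 variable to instantiate (w),  occurring in at least one literal, so different choices give different ground instances.
Number of ground instances = 3.

3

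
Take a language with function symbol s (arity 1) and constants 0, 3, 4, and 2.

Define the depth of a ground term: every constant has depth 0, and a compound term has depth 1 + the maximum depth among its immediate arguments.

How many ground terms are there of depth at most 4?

20

Let N_k = |{terms of depth ≤ k}|. Then N_0 = 4 and N_k = 4 + N_{k-1} for k ≥ 1 (one summand per function symbol, arity giving the exponent).
N_0 = 4
N_1 = 4 + 4 = 8
N_2 = 4 + 8 = 12
N_3 = 4 + 12 = 16
N_4 = 4 + 16 = 20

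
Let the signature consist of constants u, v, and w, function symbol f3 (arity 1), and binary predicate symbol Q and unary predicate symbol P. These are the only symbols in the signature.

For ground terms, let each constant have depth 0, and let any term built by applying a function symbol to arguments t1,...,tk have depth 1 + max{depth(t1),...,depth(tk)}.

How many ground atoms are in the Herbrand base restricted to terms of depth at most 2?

90

First count ground terms of depth ≤ 2.
Let N_k count ground terms of depth at most k. Each non-constant term of depth ≤ k is some function symbol applied to depth-≤(k−1) arguments, giving N_k = 3 + N_{k-1}.
N_0 = 3
N_1 = 3 + 3 = 6
N_2 = 3 + 6 = 9
Explicitly: u, v, w, f3(u), f3(v), f3(w), f3(f3(u)), f3(f3(v)), f3(f3(w)).
So |H| = 9.
A ground atom is a predicate applied to a tuple of terms from H, so the count is the sum over predicates of |H|^arity:
  Q: 9^2 = 81;  P: 9
Total ground atoms: 81 + 9 = 90.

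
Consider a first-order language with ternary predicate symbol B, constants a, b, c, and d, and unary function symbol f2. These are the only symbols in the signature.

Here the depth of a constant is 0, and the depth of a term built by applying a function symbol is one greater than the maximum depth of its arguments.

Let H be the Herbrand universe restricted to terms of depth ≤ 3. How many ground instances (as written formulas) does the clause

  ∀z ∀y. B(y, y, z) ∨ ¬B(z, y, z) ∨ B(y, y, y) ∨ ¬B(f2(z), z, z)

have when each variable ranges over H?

256

Ground terms of depth ≤ 3:
  Write N_k for the number of ground terms of depth ≤ k. A term of depth ≤ k is either a constant or a function symbol applied to arguments of depth ≤ k−1, so N_k = 4 + N_{k-1}.
  N_0 = 4
  N_1 = 4 + 4 = 8
  N_2 = 4 + 8 = 12
  N_3 = 4 + 12 = 16
So there are 16 ground terms available for substitution.
The body mentions every one of the 2 quantified variables; since ground terms form a free algebra, no two substitutions collapse to the same formula.
Number of ground instances = 16^2 = 256.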